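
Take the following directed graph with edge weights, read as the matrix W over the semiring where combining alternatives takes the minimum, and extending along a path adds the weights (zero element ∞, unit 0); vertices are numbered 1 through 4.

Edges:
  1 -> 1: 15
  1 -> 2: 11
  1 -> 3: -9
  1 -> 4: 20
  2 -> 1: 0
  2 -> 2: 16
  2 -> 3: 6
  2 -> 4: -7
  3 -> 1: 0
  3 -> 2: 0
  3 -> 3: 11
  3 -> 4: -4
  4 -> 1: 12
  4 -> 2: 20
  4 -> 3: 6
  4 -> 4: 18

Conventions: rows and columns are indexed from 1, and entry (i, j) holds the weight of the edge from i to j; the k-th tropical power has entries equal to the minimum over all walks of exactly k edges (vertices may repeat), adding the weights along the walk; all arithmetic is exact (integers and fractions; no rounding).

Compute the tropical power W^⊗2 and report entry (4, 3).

W^⊗2:
  [-9, -9, 2, -13]
  [5, 6, -9, 2]
  [0, 11, -9, -7]
  [6, 6, 3, 2]
Key observation: the optimum is the walk 4->1->3, with weight 12 + (-9) = 3.
Optimal value attained by: walk 4->1->3.
Answer: (W^⊗2)[4][3] = 3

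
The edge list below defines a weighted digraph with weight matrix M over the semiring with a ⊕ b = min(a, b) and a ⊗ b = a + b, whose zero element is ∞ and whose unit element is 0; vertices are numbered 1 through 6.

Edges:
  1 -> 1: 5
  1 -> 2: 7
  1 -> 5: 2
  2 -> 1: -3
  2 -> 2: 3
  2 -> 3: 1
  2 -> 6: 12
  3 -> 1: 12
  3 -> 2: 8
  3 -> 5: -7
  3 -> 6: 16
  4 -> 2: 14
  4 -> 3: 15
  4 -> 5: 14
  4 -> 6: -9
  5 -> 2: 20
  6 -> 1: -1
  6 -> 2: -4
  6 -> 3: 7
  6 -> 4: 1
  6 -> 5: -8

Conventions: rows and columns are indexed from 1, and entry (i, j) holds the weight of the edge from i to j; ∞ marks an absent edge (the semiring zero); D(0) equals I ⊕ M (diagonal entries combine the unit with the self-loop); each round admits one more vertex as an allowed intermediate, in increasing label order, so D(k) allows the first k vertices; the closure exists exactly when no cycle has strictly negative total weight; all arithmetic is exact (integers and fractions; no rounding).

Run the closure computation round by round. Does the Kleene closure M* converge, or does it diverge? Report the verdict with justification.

D(0):
  [0, 7, ∞, ∞, 2, ∞]
  [-3, 0, 1, ∞, ∞, 12]
  [12, 8, 0, ∞, -7, 16]
  [∞, 14, 15, 0, 14, -9]
  [∞, 20, ∞, ∞, 0, ∞]
  [-1, -4, 7, 1, -8, 0]
D(1):
  [0, 7, ∞, ∞, 2, ∞]
  [-3, 0, 1, ∞, -1, 12]
  [12, 8, 0, ∞, -7, 16]
  [∞, 14, 15, 0, 14, -9]
  [∞, 20, ∞, ∞, 0, ∞]
  [-1, -4, 7, 1, -8, 0]
D(2):
  [0, 7, 8, ∞, 2, 19]
  [-3, 0, 1, ∞, -1, 12]
  [5, 8, 0, ∞, -7, 16]
  [11, 14, 15, 0, 13, -9]
  [17, 20, 21, ∞, 0, 32]
  [-7, -4, -3, 1, -8, 0]
D(3):
  [0, 7, 8, ∞, 1, 19]
  [-3, 0, 1, ∞, -6, 12]
  [5, 8, 0, ∞, -7, 16]
  [11, 14, 15, 0, 8, -9]
  [17, 20, 21, ∞, 0, 32]
  [-7, -4, -3, 1, -10, 0]
Detection: at round 4, diagonal entry (6, 6) turns strictly negative.
Key observation: the cycle 6->4->6 has total weight 1 + (-9), which is strictly negative.
Answer: DIVERGES — negative cycle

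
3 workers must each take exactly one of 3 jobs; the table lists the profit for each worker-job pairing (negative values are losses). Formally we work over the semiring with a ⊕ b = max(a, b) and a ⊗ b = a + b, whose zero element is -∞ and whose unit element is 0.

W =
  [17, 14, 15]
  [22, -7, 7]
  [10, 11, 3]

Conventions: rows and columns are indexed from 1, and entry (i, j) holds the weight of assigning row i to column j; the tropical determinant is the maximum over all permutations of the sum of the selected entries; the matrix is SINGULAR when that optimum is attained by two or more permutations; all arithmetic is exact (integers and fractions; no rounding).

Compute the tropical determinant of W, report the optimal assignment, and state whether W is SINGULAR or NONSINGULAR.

σ = (1, 2, 3): 17 + (-7) + 3 = 13
σ = (1, 3, 2): 17 + 7 + 11 = 35
σ = (2, 1, 3): 14 + 22 + 3 = 39
σ = (2, 3, 1): 14 + 7 + 10 = 31
σ = (3, 1, 2): 15 + 22 + 11 = 48
σ = (3, 2, 1): 15 + (-7) + 10 = 18
Optimal value attained by: σ = (3, 1, 2).
Answer: det⊕(W) = 48; verdict: NONSINGULAR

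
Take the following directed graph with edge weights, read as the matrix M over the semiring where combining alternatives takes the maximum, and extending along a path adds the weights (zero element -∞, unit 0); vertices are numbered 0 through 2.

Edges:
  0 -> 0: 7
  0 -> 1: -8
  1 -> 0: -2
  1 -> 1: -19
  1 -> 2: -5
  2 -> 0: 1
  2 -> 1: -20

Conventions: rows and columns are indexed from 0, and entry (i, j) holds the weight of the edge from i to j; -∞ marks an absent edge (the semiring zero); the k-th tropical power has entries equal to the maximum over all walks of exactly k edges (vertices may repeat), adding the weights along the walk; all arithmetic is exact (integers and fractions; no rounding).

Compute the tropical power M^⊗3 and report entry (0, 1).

M^⊗2:
  [14, -1, -13]
  [5, -10, -24]
  [8, -7, -25]
M^⊗3:
  [21, 6, -6]
  [12, -3, -15]
  [15, 0, -12]
Key observation: the optimum is the walk 0->0->0->1, with weight 7 + 7 + (-8) = 6.
Optimal value attained by: walk 0->0->0->1.
Answer: (M^⊗3)[0][1] = 6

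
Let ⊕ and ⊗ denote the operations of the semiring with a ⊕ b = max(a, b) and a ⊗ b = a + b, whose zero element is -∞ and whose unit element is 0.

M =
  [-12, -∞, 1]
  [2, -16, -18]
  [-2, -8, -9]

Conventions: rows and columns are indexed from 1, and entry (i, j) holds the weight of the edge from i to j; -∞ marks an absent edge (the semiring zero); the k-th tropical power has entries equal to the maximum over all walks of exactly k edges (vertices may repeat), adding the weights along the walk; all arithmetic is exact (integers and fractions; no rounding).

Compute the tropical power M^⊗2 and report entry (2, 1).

M^⊗2:
  [-1, -7, -8]
  [-10, -26, 3]
  [-6, -17, -1]
Key observation: the optimum is the walk 2->1->1, with weight 2 + (-12) = -10.
Optimal value attained by: walk 2->1->1.
Answer: (M^⊗2)[2][1] = -10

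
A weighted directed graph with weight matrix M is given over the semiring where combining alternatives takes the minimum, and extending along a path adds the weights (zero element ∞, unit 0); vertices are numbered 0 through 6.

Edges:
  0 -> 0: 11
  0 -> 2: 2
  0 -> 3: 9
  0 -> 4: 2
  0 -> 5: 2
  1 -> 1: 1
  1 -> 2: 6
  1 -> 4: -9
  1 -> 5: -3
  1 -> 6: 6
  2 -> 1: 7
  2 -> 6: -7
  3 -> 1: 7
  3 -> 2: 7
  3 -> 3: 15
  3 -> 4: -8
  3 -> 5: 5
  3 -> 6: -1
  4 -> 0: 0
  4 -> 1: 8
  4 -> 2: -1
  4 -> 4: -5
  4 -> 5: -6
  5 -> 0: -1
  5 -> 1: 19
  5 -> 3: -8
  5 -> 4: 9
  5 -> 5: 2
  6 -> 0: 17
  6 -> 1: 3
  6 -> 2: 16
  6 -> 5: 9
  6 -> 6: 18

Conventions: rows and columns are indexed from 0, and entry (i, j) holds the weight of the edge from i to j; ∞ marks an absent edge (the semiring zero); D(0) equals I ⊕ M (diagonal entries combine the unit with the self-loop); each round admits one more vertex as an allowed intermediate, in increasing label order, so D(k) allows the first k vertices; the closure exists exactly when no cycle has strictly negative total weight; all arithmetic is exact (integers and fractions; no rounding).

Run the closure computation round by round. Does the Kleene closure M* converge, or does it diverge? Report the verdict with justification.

Detection: at round 0, diagonal entry (4, 4) turns strictly negative.
Key observation: the cycle 4->4 has total weight (-5), which is strictly negative.
Answer: DIVERGES — negative cycle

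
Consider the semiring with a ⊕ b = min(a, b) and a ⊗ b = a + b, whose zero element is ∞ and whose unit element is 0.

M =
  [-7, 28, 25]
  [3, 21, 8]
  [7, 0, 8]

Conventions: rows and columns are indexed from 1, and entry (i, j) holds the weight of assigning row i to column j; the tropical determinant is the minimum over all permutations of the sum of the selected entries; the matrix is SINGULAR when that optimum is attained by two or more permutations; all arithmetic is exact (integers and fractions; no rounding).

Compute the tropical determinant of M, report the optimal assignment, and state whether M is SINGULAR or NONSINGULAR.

σ = (1, 2, 3): (-7) + 21 + 8 = 22
σ = (1, 3, 2): (-7) + 8 + 0 = 1
σ = (2, 1, 3): 28 + 3 + 8 = 39
σ = (2, 3, 1): 28 + 8 + 7 = 43
σ = (3, 1, 2): 25 + 3 + 0 = 28
σ = (3, 2, 1): 25 + 21 + 7 = 53
Optimal value attained by: σ = (1, 3, 2).
Answer: det⊕(M) = 1; verdict: NONSINGULAR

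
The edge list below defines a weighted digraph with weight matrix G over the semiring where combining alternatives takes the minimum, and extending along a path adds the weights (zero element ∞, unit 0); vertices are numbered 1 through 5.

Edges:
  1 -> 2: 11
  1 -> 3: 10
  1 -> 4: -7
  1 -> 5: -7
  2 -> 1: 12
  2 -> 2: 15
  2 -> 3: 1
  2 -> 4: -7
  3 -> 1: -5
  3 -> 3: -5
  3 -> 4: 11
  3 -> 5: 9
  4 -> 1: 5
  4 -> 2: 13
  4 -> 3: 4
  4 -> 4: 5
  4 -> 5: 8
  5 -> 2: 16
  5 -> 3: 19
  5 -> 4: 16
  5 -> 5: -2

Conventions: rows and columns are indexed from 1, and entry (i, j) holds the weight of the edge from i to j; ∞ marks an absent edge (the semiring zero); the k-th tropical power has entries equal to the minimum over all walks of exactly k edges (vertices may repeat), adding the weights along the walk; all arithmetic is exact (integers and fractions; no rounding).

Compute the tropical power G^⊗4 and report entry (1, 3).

G^⊗2:
  [-2, 6, -3, -2, -9]
  [-4, 6, -4, -2, 1]
  [-10, 6, -10, -12, -12]
  [-1, 16, -1, -2, -2]
  [14, 14, 14, 9, -4]
G^⊗3:
  [-8, 7, -8, -9, -11]
  [-9, 7, -9, -11, -11]
  [-15, 1, -15, -17, -17]
  [-6, 10, -6, -8, -8]
  [9, 12, 9, 7, -6]
G^⊗4:
  [-13, 3, -13, -15, -15]
  [-14, 2, -14, -16, -16]
  [-20, -4, -20, -22, -22]
  [-11, 5, -11, -13, -13]
  [4, 10, 4, 2, -8]
Key observation: the optimum is the walk 1->4->3->3->3, with weight (-7) + 4 + (-5) + (-5) = -13.
Optimal value attained by: walk 1->4->3->3->3.
Answer: (G^⊗4)[1][3] = -13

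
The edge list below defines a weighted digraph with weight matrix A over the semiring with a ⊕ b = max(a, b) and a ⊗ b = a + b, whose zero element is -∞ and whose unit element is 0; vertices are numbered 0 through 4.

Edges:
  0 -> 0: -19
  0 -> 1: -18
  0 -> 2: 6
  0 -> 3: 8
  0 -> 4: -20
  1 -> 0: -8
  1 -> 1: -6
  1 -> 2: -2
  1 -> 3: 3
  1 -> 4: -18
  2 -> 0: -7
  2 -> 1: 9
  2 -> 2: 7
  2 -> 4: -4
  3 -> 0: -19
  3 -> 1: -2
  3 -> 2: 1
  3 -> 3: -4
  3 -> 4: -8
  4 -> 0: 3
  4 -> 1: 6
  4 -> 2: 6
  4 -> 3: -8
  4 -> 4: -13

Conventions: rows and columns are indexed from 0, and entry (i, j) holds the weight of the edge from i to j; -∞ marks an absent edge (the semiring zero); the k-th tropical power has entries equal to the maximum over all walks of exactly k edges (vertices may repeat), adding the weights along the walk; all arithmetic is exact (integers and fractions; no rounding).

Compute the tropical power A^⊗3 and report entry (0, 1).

A^⊗2:
  [-1, 15, 13, 4, 2]
  [-9, 7, 5, 0, -5]
  [1, 16, 14, 12, 3]
  [-5, 10, 8, 1, -3]
  [-1, 15, 13, 11, 2]
A^⊗3:
  [7, 22, 20, 18, 9]
  [-1, 14, 12, 10, 1]
  [8, 23, 21, 19, 10]
  [2, 17, 15, 13, 4]
  [7, 22, 20, 18, 9]
Key observation: the optimum is the walk 0->2->2->1, with weight 6 + 7 + 9 = 22.
Optimal value attained by: walk 0->2->2->1.
Answer: (A^⊗3)[0][1] = 22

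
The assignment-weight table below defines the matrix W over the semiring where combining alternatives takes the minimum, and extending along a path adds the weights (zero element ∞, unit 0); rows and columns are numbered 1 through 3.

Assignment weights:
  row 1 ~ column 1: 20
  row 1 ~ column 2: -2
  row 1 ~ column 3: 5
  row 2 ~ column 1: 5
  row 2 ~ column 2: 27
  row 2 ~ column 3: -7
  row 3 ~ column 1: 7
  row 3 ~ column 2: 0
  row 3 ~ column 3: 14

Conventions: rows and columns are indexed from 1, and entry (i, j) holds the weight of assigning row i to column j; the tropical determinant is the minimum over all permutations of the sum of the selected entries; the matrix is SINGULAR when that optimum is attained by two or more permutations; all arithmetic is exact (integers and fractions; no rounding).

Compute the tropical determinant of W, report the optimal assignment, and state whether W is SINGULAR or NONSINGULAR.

σ = (1, 2, 3): 20 + 27 + 14 = 61
σ = (1, 3, 2): 20 + (-7) + 0 = 13
σ = (2, 1, 3): (-2) + 5 + 14 = 17
σ = (2, 3, 1): (-2) + (-7) + 7 = -2
σ = (3, 1, 2): 5 + 5 + 0 = 10
σ = (3, 2, 1): 5 + 27 + 7 = 39
Optimal value attained by: σ = (2, 3, 1).
Answer: det⊕(W) = -2; verdict: NONSINGULAR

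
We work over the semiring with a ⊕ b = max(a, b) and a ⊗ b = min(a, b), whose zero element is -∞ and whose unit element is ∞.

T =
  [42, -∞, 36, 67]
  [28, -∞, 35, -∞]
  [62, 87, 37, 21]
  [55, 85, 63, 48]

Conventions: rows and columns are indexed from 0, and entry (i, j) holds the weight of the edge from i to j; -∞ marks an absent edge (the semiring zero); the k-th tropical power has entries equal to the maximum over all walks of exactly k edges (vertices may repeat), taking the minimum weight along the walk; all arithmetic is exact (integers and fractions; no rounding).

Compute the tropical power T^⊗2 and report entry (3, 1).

T^⊗2:
  [55, 67, 63, 48]
  [35, 35, 35, 28]
  [42, 37, 37, 62]
  [62, 63, 48, 55]
Key observation: the optimum is the walk 3->2->1, with weight 63 min 87 = 63.
Optimal value attained by: walk 3->2->1.
Answer: (T^⊗2)[3][1] = 63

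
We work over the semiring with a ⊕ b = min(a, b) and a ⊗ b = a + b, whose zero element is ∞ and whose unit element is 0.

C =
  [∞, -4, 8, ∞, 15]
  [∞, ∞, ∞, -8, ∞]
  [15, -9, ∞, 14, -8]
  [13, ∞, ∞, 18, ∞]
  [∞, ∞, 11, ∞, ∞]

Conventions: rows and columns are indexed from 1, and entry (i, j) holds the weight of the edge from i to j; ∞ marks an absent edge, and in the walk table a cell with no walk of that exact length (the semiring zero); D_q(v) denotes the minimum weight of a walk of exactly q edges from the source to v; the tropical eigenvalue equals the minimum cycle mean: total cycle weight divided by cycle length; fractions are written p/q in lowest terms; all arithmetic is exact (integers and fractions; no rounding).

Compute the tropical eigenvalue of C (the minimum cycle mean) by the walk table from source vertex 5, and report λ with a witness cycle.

q=0: [∞, ∞, ∞, ∞, 0]
q=1: [∞, ∞, 11, ∞, ∞]
q=2: [26, 2, ∞, 25, 3]
q=3: [38, 22, 14, -6, 41]
q=4: [7, 5, 46, 12, 6]
q=5: [25, 3, 15, -3, 22]
Optimal cycle mean attained by: cycle 1->2->4->1, total (-4) + (-8) + 13, length 3.
Answer: λ = 1/3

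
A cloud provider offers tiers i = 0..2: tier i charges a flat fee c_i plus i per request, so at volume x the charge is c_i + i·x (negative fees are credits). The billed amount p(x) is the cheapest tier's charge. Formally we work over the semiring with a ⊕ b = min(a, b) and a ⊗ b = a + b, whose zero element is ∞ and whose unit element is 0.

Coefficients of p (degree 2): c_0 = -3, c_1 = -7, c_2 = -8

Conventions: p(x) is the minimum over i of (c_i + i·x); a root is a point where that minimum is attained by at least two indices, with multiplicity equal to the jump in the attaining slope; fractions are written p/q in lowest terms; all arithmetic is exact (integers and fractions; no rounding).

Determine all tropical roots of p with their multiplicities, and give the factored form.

hull edge (i=0, c=-3) to (i=1, c=-7): slope -4, span 1
hull edge (i=1, c=-7) to (i=2, c=-8): slope -1, span 1
Factored form: p(x) = -8 ⊗ (x ⊕ 1) ⊗ (x ⊕ 4)
Answer: roots = 1 (mult 1), 4 (mult 1)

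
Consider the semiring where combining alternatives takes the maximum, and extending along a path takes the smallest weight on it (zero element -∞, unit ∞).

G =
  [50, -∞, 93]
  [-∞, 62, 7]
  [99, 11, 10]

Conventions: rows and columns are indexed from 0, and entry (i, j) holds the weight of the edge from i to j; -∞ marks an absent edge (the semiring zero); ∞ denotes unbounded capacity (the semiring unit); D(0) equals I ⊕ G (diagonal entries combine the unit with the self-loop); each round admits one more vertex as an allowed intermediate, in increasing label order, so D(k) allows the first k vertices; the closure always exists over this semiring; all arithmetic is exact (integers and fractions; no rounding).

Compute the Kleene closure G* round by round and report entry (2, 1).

D(0):
  [∞, -∞, 93]
  [-∞, ∞, 7]
  [99, 11, ∞]
D(1):
  [∞, -∞, 93]
  [-∞, ∞, 7]
  [99, 11, ∞]
D(2):
  [∞, -∞, 93]
  [-∞, ∞, 7]
  [99, 11, ∞]
D(3):
  [∞, 11, 93]
  [7, ∞, 7]
  [99, 11, ∞]
Answer: G*[2][1] = 11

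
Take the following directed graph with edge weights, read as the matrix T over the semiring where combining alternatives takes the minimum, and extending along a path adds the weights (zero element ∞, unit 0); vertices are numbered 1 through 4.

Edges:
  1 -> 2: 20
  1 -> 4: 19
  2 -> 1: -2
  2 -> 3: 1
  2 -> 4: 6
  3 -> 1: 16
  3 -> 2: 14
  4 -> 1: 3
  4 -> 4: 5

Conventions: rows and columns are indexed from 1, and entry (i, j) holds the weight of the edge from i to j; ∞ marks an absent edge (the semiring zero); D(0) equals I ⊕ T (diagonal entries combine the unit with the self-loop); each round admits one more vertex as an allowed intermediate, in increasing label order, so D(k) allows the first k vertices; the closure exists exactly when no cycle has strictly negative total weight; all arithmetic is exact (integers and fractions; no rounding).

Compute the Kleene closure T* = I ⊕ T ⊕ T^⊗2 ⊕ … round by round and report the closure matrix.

D(0):
  [0, 20, ∞, 19]
  [-2, 0, 1, 6]
  [16, 14, 0, ∞]
  [3, ∞, ∞, 0]
D(1):
  [0, 20, ∞, 19]
  [-2, 0, 1, 6]
  [16, 14, 0, 35]
  [3, 23, ∞, 0]
D(2):
  [0, 20, 21, 19]
  [-2, 0, 1, 6]
  [12, 14, 0, 20]
  [3, 23, 24, 0]
D(3):
  [0, 20, 21, 19]
  [-2, 0, 1, 6]
  [12, 14, 0, 20]
  [3, 23, 24, 0]
D(4):
  [0, 20, 21, 19]
  [-2, 0, 1, 6]
  [12, 14, 0, 20]
  [3, 23, 24, 0]
Answer: T* = [[0, 20, 21, 19], [-2, 0, 1, 6], [12, 14, 0, 20], [3, 23, 24, 0]]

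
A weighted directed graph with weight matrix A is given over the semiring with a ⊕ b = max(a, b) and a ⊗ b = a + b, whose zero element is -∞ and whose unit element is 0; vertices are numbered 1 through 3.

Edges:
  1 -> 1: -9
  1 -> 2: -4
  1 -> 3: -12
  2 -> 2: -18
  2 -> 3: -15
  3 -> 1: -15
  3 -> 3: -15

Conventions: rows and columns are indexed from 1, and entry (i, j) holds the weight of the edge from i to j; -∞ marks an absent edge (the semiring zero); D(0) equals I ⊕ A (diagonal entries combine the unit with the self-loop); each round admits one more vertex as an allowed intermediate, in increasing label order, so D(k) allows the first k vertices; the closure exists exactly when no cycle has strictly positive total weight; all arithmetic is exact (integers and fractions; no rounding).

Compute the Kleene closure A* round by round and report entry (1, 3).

D(0):
  [0, -4, -12]
  [-∞, 0, -15]
  [-15, -∞, 0]
D(1):
  [0, -4, -12]
  [-∞, 0, -15]
  [-15, -19, 0]
D(2):
  [0, -4, -12]
  [-∞, 0, -15]
  [-15, -19, 0]
D(3):
  [0, -4, -12]
  [-30, 0, -15]
  [-15, -19, 0]
Answer: A*[1][3] = -12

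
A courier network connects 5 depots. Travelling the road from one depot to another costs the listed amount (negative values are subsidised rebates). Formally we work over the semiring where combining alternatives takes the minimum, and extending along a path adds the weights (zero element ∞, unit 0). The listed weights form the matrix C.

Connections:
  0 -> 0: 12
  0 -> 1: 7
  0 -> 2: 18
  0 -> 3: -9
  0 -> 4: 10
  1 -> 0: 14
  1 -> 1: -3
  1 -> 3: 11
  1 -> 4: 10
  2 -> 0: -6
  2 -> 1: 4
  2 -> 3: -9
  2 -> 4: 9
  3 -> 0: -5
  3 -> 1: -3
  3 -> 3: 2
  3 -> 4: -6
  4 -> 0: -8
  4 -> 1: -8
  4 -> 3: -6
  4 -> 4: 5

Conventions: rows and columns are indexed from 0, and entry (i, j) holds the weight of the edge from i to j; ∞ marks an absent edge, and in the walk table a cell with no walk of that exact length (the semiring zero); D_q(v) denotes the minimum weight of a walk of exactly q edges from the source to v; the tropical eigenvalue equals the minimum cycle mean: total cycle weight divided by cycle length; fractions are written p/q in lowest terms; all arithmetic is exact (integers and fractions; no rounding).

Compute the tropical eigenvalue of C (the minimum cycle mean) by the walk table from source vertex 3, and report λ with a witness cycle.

q=0: [∞, ∞, ∞, 0, ∞]
q=1: [-5, -3, ∞, 2, -6]
q=2: [-14, -14, 13, -14, -4]
q=3: [-19, -17, 4, -23, -20]
q=4: [-28, -28, -1, -28, -29]
q=5: [-37, -37, -10, -37, -34]
Optimal cycle mean attained by: cycle 0->3->4->0, total (-9) + (-6) + (-8), length 3.
Answer: λ = -23/3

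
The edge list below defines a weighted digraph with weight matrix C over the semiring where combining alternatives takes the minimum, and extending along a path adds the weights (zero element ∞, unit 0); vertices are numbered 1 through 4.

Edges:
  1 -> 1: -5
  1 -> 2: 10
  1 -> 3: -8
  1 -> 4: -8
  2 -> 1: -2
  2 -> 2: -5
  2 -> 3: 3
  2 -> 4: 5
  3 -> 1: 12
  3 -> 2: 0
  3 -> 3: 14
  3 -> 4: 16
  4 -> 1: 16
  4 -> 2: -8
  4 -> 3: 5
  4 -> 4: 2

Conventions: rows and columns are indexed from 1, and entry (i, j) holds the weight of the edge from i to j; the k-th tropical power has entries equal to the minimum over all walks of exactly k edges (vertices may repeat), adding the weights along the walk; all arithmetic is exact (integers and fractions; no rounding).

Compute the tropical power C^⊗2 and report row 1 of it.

C^⊗2:
  [-10, -16, -13, -13]
  [-7, -10, -10, -10]
  [-2, -5, 3, 4]
  [-10, -13, -5, -3]
Answer: row 1 of C^⊗2 = [-10, -16, -13, -13]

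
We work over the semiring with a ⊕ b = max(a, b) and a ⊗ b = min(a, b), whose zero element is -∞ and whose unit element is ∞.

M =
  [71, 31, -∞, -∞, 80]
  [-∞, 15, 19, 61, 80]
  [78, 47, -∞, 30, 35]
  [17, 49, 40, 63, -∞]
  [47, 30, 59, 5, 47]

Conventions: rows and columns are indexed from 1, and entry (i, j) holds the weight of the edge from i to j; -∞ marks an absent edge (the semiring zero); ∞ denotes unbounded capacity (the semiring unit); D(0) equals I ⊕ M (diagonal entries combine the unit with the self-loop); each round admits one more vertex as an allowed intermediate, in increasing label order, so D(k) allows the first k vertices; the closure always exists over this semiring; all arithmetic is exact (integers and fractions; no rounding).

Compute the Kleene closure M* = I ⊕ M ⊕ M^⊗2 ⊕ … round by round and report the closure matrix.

D(0):
  [∞, 31, -∞, -∞, 80]
  [-∞, ∞, 19, 61, 80]
  [78, 47, ∞, 30, 35]
  [17, 49, 40, ∞, -∞]
  [47, 30, 59, 5, ∞]
D(1):
  [∞, 31, -∞, -∞, 80]
  [-∞, ∞, 19, 61, 80]
  [78, 47, ∞, 30, 78]
  [17, 49, 40, ∞, 17]
  [47, 31, 59, 5, ∞]
D(2):
  [∞, 31, 19, 31, 80]
  [-∞, ∞, 19, 61, 80]
  [78, 47, ∞, 47, 78]
  [17, 49, 40, ∞, 49]
  [47, 31, 59, 31, ∞]
D(3):
  [∞, 31, 19, 31, 80]
  [19, ∞, 19, 61, 80]
  [78, 47, ∞, 47, 78]
  [40, 49, 40, ∞, 49]
  [59, 47, 59, 47, ∞]
D(4):
  [∞, 31, 31, 31, 80]
  [40, ∞, 40, 61, 80]
  [78, 47, ∞, 47, 78]
  [40, 49, 40, ∞, 49]
  [59, 47, 59, 47, ∞]
D(5):
  [∞, 47, 59, 47, 80]
  [59, ∞, 59, 61, 80]
  [78, 47, ∞, 47, 78]
  [49, 49, 49, ∞, 49]
  [59, 47, 59, 47, ∞]
Answer: M* = [[∞, 47, 59, 47, 80], [59, ∞, 59, 61, 80], [78, 47, ∞, 47, 78], [49, 49, 49, ∞, 49], [59, 47, 59, 47, ∞]]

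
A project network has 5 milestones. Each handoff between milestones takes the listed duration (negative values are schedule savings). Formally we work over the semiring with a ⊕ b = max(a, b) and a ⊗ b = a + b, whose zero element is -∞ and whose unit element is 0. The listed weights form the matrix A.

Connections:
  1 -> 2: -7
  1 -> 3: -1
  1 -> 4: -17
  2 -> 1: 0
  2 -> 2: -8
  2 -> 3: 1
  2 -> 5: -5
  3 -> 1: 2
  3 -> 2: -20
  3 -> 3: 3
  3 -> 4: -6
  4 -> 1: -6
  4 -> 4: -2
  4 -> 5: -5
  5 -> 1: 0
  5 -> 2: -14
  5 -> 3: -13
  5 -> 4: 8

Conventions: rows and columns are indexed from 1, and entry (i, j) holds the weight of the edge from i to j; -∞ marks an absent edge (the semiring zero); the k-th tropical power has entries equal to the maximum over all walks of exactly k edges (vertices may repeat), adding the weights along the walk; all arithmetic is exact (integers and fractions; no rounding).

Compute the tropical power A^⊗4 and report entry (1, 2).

A^⊗2:
  [1, -15, 2, -7, -12]
  [3, -7, 4, 3, -13]
  [5, -5, 6, -3, -11]
  [-5, -13, -7, 3, -7]
  [2, -7, -1, 6, 3]
A^⊗3:
  [4, -6, 5, -4, -12]
  [6, -4, 7, 1, -2]
  [8, -2, 9, 0, -8]
  [-3, -12, -4, 1, -2]
  [3, -5, 2, 11, 1]
A^⊗4:
  [7, -3, 8, -1, -9]
  [9, -1, 10, 6, -4]
  [11, 1, 12, 3, -5]
  [-2, -10, -1, 6, -4]
  [5, -4, 5, 9, 6]
Key observation: the optimum is the walk 1->3->3->1->2, with weight (-1) + 3 + 2 + (-7) = -3.
Optimal value attained by: walk 1->3->3->1->2.
Answer: (A^⊗4)[1][2] = -3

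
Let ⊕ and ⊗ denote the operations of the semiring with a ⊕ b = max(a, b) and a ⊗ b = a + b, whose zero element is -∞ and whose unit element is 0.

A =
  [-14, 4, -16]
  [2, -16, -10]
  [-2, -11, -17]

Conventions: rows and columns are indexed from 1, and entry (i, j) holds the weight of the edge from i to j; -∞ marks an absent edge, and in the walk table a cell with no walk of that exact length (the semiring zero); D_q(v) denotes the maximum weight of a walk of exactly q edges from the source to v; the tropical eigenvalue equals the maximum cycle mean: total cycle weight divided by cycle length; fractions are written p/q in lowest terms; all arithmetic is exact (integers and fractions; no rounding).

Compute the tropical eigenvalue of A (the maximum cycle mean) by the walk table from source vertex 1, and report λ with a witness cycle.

q=0: [0, -∞, -∞]
q=1: [-14, 4, -16]
q=2: [6, -10, -6]
q=3: [-8, 10, -10]
Optimal cycle mean attained by: cycle 1->2->1, total 4 + 2, length 2.
Answer: λ = 3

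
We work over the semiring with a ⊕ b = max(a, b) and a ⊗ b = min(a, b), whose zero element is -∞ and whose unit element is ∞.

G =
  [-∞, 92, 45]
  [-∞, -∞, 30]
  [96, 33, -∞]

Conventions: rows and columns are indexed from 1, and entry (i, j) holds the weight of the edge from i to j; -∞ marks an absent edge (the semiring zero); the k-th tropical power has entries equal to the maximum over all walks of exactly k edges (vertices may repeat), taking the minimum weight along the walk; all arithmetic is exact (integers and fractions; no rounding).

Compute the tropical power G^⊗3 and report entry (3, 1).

G^⊗2:
  [45, 33, 30]
  [30, 30, -∞]
  [-∞, 92, 45]
G^⊗3:
  [30, 45, 45]
  [-∞, 30, 30]
  [45, 33, 30]
Key observation: the optimum is the walk 3->1->3->1, with weight 96 min 45 min 96 = 45.
Optimal value attained by: walk 3->1->3->1.
Answer: (G^⊗3)[3][1] = 45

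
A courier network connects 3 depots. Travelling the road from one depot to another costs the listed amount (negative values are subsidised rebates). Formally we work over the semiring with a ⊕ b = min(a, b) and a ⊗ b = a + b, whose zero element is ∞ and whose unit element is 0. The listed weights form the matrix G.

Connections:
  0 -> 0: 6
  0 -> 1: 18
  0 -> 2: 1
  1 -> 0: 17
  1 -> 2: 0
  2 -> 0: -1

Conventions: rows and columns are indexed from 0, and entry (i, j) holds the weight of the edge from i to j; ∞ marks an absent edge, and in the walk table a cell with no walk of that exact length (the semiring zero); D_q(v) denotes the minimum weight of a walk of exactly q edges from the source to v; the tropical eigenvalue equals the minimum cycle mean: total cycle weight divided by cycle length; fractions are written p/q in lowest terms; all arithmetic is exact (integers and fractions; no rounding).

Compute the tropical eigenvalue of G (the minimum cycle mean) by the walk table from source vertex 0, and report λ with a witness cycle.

q=0: [0, ∞, ∞]
q=1: [6, 18, 1]
q=2: [0, 24, 7]
q=3: [6, 18, 1]
Optimal cycle mean attained by: cycle 0->2->0, total 1 + (-1), length 2.
Answer: λ = 0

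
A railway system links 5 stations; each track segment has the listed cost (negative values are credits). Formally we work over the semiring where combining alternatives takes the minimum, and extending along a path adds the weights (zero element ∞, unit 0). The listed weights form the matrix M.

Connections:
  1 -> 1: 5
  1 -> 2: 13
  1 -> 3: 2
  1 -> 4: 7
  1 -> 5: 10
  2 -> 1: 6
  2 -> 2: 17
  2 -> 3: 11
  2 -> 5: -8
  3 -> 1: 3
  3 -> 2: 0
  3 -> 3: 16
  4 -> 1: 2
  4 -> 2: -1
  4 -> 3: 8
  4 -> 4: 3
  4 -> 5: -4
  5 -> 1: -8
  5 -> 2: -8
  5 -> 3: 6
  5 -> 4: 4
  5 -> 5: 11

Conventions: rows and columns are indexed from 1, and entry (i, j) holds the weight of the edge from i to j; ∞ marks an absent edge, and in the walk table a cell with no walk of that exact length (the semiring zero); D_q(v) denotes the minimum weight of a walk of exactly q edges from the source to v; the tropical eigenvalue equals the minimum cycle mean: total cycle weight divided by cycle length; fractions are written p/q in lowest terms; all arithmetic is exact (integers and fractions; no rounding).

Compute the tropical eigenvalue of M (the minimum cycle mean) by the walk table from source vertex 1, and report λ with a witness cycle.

q=0: [0, ∞, ∞, ∞, ∞]
q=1: [5, 13, 2, 7, 10]
q=2: [2, 2, 7, 10, 3]
q=3: [-5, -5, 4, 7, -6]
q=4: [-14, -14, -3, -2, -13]
q=5: [-21, -21, -12, -9, -22]
Optimal cycle mean attained by: cycle 2->5->2, total (-8) + (-8), length 2.
Answer: λ = -8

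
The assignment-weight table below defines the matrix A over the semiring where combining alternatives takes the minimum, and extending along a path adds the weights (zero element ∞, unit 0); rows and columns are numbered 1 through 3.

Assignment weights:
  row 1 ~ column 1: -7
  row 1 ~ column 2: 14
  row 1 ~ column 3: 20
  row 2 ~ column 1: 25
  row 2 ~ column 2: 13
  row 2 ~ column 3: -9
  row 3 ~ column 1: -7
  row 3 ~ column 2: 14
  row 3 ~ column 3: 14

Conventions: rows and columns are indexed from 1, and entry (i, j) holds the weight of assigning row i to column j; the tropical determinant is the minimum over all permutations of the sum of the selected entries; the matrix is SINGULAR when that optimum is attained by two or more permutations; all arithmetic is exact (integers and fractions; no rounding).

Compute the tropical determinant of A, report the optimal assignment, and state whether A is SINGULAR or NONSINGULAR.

σ = (1, 2, 3): (-7) + 13 + 14 = 20
σ = (1, 3, 2): (-7) + (-9) + 14 = -2
σ = (2, 1, 3): 14 + 25 + 14 = 53
σ = (2, 3, 1): 14 + (-9) + (-7) = -2
σ = (3, 1, 2): 20 + 25 + 14 = 59
σ = (3, 2, 1): 20 + 13 + (-7) = 26
Optimal value attained by: σ = (1, 3, 2).
Answer: det⊕(A) = -2; verdict: SINGULAR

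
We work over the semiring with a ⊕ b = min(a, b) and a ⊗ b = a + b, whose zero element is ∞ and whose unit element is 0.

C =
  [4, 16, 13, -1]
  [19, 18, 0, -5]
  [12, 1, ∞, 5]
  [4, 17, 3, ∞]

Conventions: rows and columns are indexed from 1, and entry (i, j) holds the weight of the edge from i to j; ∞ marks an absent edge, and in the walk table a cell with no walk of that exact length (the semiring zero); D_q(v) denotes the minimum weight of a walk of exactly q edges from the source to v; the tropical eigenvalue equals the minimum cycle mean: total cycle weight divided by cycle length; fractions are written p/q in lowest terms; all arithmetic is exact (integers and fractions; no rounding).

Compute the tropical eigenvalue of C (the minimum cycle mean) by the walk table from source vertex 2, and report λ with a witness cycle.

q=0: [∞, 0, ∞, ∞]
q=1: [19, 18, 0, -5]
q=2: [-1, 1, -2, 5]
q=3: [3, -1, 1, -4]
q=4: [0, 2, -1, -6]
Optimal cycle mean attained by: cycle 2->4->3->2, total (-5) + 3 + 1, length 3.
Answer: λ = -1/3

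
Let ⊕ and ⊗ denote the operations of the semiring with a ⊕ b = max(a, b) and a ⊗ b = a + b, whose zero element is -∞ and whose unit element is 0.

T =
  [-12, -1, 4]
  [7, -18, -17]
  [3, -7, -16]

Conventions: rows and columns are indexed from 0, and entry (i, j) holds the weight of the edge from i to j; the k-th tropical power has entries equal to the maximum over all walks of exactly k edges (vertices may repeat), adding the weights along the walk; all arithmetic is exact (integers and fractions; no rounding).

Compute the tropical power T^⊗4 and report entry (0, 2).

T^⊗2:
  [7, -3, -8]
  [-5, 6, 11]
  [0, 2, 7]
T^⊗3:
  [4, 6, 11]
  [14, 4, -1]
  [10, 0, 4]
T^⊗4:
  [14, 4, 8]
  [11, 13, 18]
  [7, 9, 14]
Key observation: the optimum is the walk 0->2->1->0->2, with weight 4 + (-7) + 7 + 4 = 8.
Optimal value attained by: walk 0->2->1->0->2.
Answer: (T^⊗4)[0][2] = 8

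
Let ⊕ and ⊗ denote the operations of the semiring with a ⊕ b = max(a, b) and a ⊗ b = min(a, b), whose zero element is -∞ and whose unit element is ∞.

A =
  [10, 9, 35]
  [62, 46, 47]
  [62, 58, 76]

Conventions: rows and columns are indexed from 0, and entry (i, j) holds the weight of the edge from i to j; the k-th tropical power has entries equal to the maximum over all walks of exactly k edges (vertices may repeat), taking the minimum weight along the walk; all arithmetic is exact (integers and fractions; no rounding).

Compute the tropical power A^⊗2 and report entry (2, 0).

A^⊗2:
  [35, 35, 35]
  [47, 47, 47]
  [62, 58, 76]
Key observation: the optimum is the walk 2->2->0, with weight 76 min 62 = 62.
Optimal value attained by: walk 2->2->0.
Answer: (A^⊗2)[2][0] = 62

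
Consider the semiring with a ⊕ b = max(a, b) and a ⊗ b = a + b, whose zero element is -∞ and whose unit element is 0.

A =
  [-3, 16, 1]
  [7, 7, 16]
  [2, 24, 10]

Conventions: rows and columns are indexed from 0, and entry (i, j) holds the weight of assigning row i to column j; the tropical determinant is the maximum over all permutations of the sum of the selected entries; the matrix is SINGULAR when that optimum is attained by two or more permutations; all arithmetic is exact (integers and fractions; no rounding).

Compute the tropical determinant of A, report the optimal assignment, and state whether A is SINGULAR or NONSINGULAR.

σ = (0, 1, 2): (-3) + 7 + 10 = 14
σ = (0, 2, 1): (-3) + 16 + 24 = 37
σ = (1, 0, 2): 16 + 7 + 10 = 33
σ = (1, 2, 0): 16 + 16 + 2 = 34
σ = (2, 0, 1): 1 + 7 + 24 = 32
σ = (2, 1, 0): 1 + 7 + 2 = 10
Optimal value attained by: σ = (0, 2, 1).
Answer: det⊕(A) = 37; verdict: NONSINGULAR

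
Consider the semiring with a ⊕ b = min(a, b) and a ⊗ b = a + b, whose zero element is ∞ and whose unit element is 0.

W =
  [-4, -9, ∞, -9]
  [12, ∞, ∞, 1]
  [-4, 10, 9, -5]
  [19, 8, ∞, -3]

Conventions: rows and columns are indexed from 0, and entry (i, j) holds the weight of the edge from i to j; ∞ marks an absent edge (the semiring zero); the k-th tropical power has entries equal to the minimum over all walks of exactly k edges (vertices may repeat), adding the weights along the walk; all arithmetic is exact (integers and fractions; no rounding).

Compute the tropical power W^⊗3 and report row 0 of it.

W^⊗2:
  [-8, -13, ∞, -13]
  [8, 3, ∞, -2]
  [-8, -13, 18, -13]
  [15, 5, ∞, -6]
W^⊗3:
  [-12, -17, ∞, -17]
  [4, -1, ∞, -5]
  [-12, -17, 27, -17]
  [11, 2, ∞, -9]
Answer: row 0 of W^⊗3 = [-12, -17, ∞, -17]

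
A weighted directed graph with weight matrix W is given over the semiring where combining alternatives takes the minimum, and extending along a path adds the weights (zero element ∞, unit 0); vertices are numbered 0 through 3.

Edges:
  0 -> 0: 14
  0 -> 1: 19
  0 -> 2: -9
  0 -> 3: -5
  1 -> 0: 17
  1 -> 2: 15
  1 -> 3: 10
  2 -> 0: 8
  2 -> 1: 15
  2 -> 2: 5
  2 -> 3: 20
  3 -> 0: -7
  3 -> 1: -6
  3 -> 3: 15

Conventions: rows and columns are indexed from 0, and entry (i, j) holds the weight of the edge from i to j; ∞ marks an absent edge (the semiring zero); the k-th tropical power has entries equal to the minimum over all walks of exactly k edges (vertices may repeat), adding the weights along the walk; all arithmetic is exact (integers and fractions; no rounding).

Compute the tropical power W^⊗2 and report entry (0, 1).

W^⊗2:
  [-12, -11, -4, 9]
  [3, 4, 8, 12]
  [13, 14, -1, 3]
  [7, 9, -16, -12]
Key observation: the optimum is the walk 0->3->1, with weight (-5) + (-6) = -11.
Optimal value attained by: walk 0->3->1.
Answer: (W^⊗2)[0][1] = -11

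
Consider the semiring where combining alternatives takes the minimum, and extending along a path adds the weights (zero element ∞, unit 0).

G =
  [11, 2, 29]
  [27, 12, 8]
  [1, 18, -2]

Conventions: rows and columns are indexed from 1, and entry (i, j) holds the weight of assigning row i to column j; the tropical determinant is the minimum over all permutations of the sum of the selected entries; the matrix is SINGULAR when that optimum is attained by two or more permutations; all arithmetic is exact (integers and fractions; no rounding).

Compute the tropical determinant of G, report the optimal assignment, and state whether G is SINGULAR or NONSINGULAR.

σ = (1, 2, 3): 11 + 12 + (-2) = 21
σ = (1, 3, 2): 11 + 8 + 18 = 37
σ = (2, 1, 3): 2 + 27 + (-2) = 27
σ = (2, 3, 1): 2 + 8 + 1 = 11
σ = (3, 1, 2): 29 + 27 + 18 = 74
σ = (3, 2, 1): 29 + 12 + 1 = 42
Optimal value attained by: σ = (2, 3, 1).
Answer: det⊕(G) = 11; verdict: NONSINGULAR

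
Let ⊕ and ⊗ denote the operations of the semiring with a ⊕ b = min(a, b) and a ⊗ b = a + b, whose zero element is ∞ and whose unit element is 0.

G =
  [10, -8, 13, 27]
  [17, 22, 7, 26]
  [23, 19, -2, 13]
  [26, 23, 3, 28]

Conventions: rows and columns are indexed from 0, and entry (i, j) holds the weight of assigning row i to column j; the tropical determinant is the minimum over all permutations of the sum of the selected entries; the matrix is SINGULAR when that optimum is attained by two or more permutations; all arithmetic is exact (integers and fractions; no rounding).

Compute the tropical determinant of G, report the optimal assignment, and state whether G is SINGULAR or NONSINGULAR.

σ = (0, 1, 2, 3): 10 + 22 + (-2) + 28 = 58
σ = (0, 1, 3, 2): 10 + 22 + 13 + 3 = 48
σ = (0, 2, 1, 3): 10 + 7 + 19 + 28 = 64
σ = (0, 2, 3, 1): 10 + 7 + 13 + 23 = 53
σ = (0, 3, 1, 2): 10 + 26 + 19 + 3 = 58
σ = (0, 3, 2, 1): 10 + 26 + (-2) + 23 = 57
σ = (1, 0, 2, 3): (-8) + 17 + (-2) + 28 = 35
σ = (1, 0, 3, 2): (-8) + 17 + 13 + 3 = 25
σ = (1, 2, 0, 3): (-8) + 7 + 23 + 28 = 50
σ = (1, 2, 3, 0): (-8) + 7 + 13 + 26 = 38
σ = (1, 3, 0, 2): (-8) + 26 + 23 + 3 = 44
σ = (1, 3, 2, 0): (-8) + 26 + (-2) + 26 = 42
σ = (2, 0, 1, 3): 13 + 17 + 19 + 28 = 77
σ = (2, 0, 3, 1): 13 + 17 + 13 + 23 = 66
σ = (2, 1, 0, 3): 13 + 22 + 23 + 28 = 86
σ = (2, 1, 3, 0): 13 + 22 + 13 + 26 = 74
σ = (2, 3, 0, 1): 13 + 26 + 23 + 23 = 85
σ = (2, 3, 1, 0): 13 + 26 + 19 + 26 = 84
σ = (3, 0, 1, 2): 27 + 17 + 19 + 3 = 66
σ = (3, 0, 2, 1): 27 + 17 + (-2) + 23 = 65
σ = (3, 1, 0, 2): 27 + 22 + 23 + 3 = 75
σ = (3, 1, 2, 0): 27 + 22 + (-2) + 26 = 73
σ = (3, 2, 0, 1): 27 + 7 + 23 + 23 = 80
σ = (3, 2, 1, 0): 27 + 7 + 19 + 26 = 79
Optimal value attained by: σ = (1, 0, 3, 2).
Answer: det⊕(G) = 25; verdict: NONSINGULAR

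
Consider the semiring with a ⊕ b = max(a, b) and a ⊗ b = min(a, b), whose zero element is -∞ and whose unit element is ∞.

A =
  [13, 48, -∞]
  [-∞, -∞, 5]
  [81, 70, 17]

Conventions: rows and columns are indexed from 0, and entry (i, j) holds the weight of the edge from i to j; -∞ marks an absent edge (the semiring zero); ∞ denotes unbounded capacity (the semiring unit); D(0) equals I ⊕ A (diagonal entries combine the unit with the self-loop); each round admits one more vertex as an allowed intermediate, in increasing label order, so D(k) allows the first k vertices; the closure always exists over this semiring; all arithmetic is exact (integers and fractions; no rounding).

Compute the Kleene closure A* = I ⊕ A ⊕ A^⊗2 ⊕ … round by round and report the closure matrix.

D(0):
  [∞, 48, -∞]
  [-∞, ∞, 5]
  [81, 70, ∞]
D(1):
  [∞, 48, -∞]
  [-∞, ∞, 5]
  [81, 70, ∞]
D(2):
  [∞, 48, 5]
  [-∞, ∞, 5]
  [81, 70, ∞]
D(3):
  [∞, 48, 5]
  [5, ∞, 5]
  [81, 70, ∞]
Answer: A* = [[∞, 48, 5], [5, ∞, 5], [81, 70, ∞]]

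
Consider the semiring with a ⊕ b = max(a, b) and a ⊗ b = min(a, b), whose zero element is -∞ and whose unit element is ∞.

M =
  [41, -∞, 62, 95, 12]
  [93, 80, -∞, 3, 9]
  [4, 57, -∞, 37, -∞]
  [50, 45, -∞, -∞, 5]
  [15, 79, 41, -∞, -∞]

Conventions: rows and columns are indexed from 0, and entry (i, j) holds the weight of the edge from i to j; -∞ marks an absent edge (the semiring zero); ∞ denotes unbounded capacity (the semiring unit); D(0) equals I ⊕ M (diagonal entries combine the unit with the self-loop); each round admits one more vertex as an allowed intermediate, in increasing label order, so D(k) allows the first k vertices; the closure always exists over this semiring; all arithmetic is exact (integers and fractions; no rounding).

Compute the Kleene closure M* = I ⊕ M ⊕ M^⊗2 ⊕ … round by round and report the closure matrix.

D(0):
  [∞, -∞, 62, 95, 12]
  [93, ∞, -∞, 3, 9]
  [4, 57, ∞, 37, -∞]
  [50, 45, -∞, ∞, 5]
  [15, 79, 41, -∞, ∞]
D(1):
  [∞, -∞, 62, 95, 12]
  [93, ∞, 62, 93, 12]
  [4, 57, ∞, 37, 4]
  [50, 45, 50, ∞, 12]
  [15, 79, 41, 15, ∞]
D(2):
  [∞, -∞, 62, 95, 12]
  [93, ∞, 62, 93, 12]
  [57, 57, ∞, 57, 12]
  [50, 45, 50, ∞, 12]
  [79, 79, 62, 79, ∞]
D(3):
  [∞, 57, 62, 95, 12]
  [93, ∞, 62, 93, 12]
  [57, 57, ∞, 57, 12]
  [50, 50, 50, ∞, 12]
  [79, 79, 62, 79, ∞]
D(4):
  [∞, 57, 62, 95, 12]
  [93, ∞, 62, 93, 12]
  [57, 57, ∞, 57, 12]
  [50, 50, 50, ∞, 12]
  [79, 79, 62, 79, ∞]
D(5):
  [∞, 57, 62, 95, 12]
  [93, ∞, 62, 93, 12]
  [57, 57, ∞, 57, 12]
  [50, 50, 50, ∞, 12]
  [79, 79, 62, 79, ∞]
Answer: M* = [[∞, 57, 62, 95, 12], [93, ∞, 62, 93, 12], [57, 57, ∞, 57, 12], [50, 50, 50, ∞, 12], [79, 79, 62, 79, ∞]]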